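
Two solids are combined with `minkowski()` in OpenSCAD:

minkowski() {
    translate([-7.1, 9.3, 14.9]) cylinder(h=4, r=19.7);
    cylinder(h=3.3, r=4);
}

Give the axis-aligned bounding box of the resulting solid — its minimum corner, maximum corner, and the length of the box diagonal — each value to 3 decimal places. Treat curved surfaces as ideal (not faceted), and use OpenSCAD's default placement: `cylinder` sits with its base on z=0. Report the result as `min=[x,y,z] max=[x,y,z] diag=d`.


min=[-30.800,-14.400,14.900] max=[16.600,33.000,22.200] diag=67.430

A = translate([-7.1, 9.3, 14.9]) cylinder(h=4, r=19.7) → bbox [-26.8,-10.4,14.9] .. [12.6,29,18.9]
B = cylinder(h=3.3, r=4) → bbox [-4,-4,0] .. [4,4,3.3]
lo = A.lo+B.lo = [-26.8-4, -10.4-4, 14.9+0] = [-30.800,-14.400,14.900]
hi = A.hi+B.hi = [12.6+4, 29+4, 18.9+3.3] = [16.600,33.000,22.200]
diag = √(47.4²+47.4²+7.3²) = √4546.81 = 67.430


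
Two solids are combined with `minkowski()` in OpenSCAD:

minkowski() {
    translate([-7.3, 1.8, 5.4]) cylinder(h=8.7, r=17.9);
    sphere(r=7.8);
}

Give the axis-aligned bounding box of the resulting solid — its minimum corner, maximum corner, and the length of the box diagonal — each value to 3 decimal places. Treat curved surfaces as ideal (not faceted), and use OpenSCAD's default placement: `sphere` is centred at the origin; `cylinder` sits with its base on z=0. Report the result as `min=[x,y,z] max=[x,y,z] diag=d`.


min=[-33.000,-23.900,-2.400] max=[18.400,27.500,21.900] diag=76.645

A = translate([-7.3, 1.8, 5.4]) cylinder(h=8.7, r=17.9) → bbox [-25.2,-16.1,5.4] .. [10.6,19.7,14.1]
B = sphere(r=7.8) → bbox [-7.8,-7.8,-7.8] .. [7.8,7.8,7.8]
lo = A.lo+B.lo = [-25.2-7.8, -16.1-7.8, 5.4-7.8] = [-33.000,-23.900,-2.400]
hi = A.hi+B.hi = [10.6+7.8, 19.7+7.8, 14.1+7.8] = [18.400,27.500,21.900]
diag = √(51.4²+51.4²+24.3²) = √5874.41 = 76.645


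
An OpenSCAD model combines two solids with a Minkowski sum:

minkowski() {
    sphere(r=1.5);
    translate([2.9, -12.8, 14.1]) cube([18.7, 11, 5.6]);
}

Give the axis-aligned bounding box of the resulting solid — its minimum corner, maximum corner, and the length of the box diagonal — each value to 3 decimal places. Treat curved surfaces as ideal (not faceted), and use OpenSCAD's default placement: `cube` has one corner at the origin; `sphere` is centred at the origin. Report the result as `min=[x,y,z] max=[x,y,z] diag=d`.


A = translate([2.9, -12.8, 14.1]) cube([18.7, 11, 5.6]) → bbox [2.9,-12.8,14.1] .. [21.6,-1.8,19.7]
B = sphere(r=1.5) → bbox [-1.5,-1.5,-1.5] .. [1.5,1.5,1.5]
lo = A.lo+B.lo = [2.9-1.5, -12.8-1.5, 14.1-1.5] = [1.400,-14.300,12.600]
hi = A.hi+B.hi = [21.6+1.5, -1.8+1.5, 19.7+1.5] = [23.100,-0.300,21.200]
diag = √(21.7²+14²+8.6²) = √740.85 = 27.219

min=[1.400,-14.300,12.600] max=[23.100,-0.300,21.200] diag=27.219


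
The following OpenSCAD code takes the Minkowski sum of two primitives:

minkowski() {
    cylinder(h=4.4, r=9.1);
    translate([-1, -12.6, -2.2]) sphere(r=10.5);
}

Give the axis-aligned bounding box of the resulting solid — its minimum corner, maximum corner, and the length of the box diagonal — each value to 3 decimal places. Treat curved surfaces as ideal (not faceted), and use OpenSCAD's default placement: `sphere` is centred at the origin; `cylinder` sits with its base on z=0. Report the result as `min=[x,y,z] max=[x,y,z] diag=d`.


A = translate([-1, -12.6, -2.2]) sphere(r=10.5) → bbox [-11.5,-23.1,-12.7] .. [9.5,-2.1,8.3]
B = cylinder(h=4.4, r=9.1) → bbox [-9.1,-9.1,0] .. [9.1,9.1,4.4]
lo = A.lo+B.lo = [-11.5-9.1, -23.1-9.1, -12.7+0] = [-20.600,-32.200,-12.700]
hi = A.hi+B.hi = [9.5+9.1, -2.1+9.1, 8.3+4.4] = [18.600,7.000,12.700]
diag = √(39.2²+39.2²+25.4²) = √3718.44 = 60.979

min=[-20.600,-32.200,-12.700] max=[18.600,7.000,12.700] diag=60.979


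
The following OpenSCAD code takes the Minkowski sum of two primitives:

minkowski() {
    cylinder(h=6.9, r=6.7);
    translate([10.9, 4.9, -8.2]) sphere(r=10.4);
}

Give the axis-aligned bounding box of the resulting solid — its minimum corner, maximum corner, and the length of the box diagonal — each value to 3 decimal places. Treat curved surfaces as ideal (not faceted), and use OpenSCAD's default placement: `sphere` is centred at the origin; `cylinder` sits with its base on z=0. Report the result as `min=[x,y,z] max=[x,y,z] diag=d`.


A = translate([10.9, 4.9, -8.2]) sphere(r=10.4) → bbox [0.5,-5.5,-18.6] .. [21.3,15.3,2.2]
B = cylinder(h=6.9, r=6.7) → bbox [-6.7,-6.7,0] .. [6.7,6.7,6.9]
lo = A.lo+B.lo = [0.5-6.7, -5.5-6.7, -18.6+0] = [-6.200,-12.200,-18.600]
hi = A.hi+B.hi = [21.3+6.7, 15.3+6.7, 2.2+6.9] = [28.000,22.000,9.100]
diag = √(34.2²+34.2²+27.7²) = √3106.57 = 55.737

min=[-6.200,-12.200,-18.600] max=[28.000,22.000,9.100] diag=55.737


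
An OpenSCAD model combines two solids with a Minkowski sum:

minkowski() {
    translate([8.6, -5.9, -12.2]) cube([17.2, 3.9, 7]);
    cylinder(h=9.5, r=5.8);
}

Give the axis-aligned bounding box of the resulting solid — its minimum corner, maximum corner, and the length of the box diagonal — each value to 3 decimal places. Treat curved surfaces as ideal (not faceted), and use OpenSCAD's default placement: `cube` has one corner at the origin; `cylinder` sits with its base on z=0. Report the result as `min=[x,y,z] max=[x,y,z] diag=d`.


A = translate([8.6, -5.9, -12.2]) cube([17.2, 3.9, 7]) → bbox [8.6,-5.9,-12.2] .. [25.8,-2,-5.2]
B = cylinder(h=9.5, r=5.8) → bbox [-5.8,-5.8,0] .. [5.8,5.8,9.5]
lo = A.lo+B.lo = [8.6-5.8, -5.9-5.8, -12.2+0] = [2.800,-11.700,-12.200]
hi = A.hi+B.hi = [25.8+5.8, -2+5.8, -5.2+9.5] = [31.600,3.800,4.300]
diag = √(28.8²+15.5²+16.5²) = √1341.94 = 36.632

min=[2.800,-11.700,-12.200] max=[31.600,3.800,4.300] diag=36.632


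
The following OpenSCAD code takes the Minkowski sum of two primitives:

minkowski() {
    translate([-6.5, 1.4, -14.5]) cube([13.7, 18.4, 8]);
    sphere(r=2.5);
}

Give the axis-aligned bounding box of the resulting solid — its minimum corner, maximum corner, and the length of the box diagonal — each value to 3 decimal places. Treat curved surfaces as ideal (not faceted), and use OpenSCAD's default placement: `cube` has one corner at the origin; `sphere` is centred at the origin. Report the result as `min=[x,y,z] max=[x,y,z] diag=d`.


min=[-9.000,-1.100,-17.000] max=[9.700,22.300,-4.000] diag=32.653

A = translate([-6.5, 1.4, -14.5]) cube([13.7, 18.4, 8]) → bbox [-6.5,1.4,-14.5] .. [7.2,19.8,-6.5]
B = sphere(r=2.5) → bbox [-2.5,-2.5,-2.5] .. [2.5,2.5,2.5]
lo = A.lo+B.lo = [-6.5-2.5, 1.4-2.5, -14.5-2.5] = [-9.000,-1.100,-17.000]
hi = A.hi+B.hi = [7.2+2.5, 19.8+2.5, -6.5+2.5] = [9.700,22.300,-4.000]
diag = √(18.7²+23.4²+13²) = √1066.25 = 32.653


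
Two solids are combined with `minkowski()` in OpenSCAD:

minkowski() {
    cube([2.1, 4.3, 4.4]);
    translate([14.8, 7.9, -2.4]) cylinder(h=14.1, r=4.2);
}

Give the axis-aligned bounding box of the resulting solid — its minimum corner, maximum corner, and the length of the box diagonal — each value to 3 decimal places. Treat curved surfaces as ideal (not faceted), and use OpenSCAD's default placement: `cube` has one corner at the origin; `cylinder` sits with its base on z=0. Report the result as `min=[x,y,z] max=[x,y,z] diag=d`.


A = translate([14.8, 7.9, -2.4]) cylinder(h=14.1, r=4.2) → bbox [10.6,3.7,-2.4] .. [19,12.1,11.7]
B = cube([2.1, 4.3, 4.4]) → bbox [0,0,0] .. [2.1,4.3,4.4]
lo = A.lo+B.lo = [10.6+0, 3.7+0, -2.4+0] = [10.600,3.700,-2.400]
hi = A.hi+B.hi = [19+2.1, 12.1+4.3, 11.7+4.4] = [21.100,16.400,16.100]
diag = √(10.5²+12.7²+18.5²) = √613.79 = 24.775

min=[10.600,3.700,-2.400] max=[21.100,16.400,16.100] diag=24.775


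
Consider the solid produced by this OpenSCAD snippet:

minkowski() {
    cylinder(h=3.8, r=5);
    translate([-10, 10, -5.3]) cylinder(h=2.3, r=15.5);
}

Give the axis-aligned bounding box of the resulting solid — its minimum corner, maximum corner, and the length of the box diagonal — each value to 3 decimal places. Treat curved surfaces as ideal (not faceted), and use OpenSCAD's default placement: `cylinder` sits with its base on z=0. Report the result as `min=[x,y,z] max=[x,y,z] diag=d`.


min=[-30.500,-10.500,-5.300] max=[10.500,30.500,0.800] diag=58.303

A = translate([-10, 10, -5.3]) cylinder(h=2.3, r=15.5) → bbox [-25.5,-5.5,-5.3] .. [5.5,25.5,-3]
B = cylinder(h=3.8, r=5) → bbox [-5,-5,0] .. [5,5,3.8]
lo = A.lo+B.lo = [-25.5-5, -5.5-5, -5.3+0] = [-30.500,-10.500,-5.300]
hi = A.hi+B.hi = [5.5+5, 25.5+5, -3+3.8] = [10.500,30.500,0.800]
diag = √(41²+41²+6.1²) = √3399.21 = 58.303


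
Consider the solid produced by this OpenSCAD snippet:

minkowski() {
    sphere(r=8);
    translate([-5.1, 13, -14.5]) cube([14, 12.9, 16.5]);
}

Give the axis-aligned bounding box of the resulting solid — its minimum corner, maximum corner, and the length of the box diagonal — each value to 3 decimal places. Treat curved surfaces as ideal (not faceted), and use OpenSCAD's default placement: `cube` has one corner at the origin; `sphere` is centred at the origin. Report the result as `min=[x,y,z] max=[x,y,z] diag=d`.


min=[-13.100,5.000,-22.500] max=[16.900,33.900,10.000] diag=52.834

A = translate([-5.1, 13, -14.5]) cube([14, 12.9, 16.5]) → bbox [-5.1,13,-14.5] .. [8.9,25.9,2]
B = sphere(r=8) → bbox [-8,-8,-8] .. [8,8,8]
lo = A.lo+B.lo = [-5.1-8, 13-8, -14.5-8] = [-13.100,5.000,-22.500]
hi = A.hi+B.hi = [8.9+8, 25.9+8, 2+8] = [16.900,33.900,10.000]
diag = √(30²+28.9²+32.5²) = √2791.46 = 52.834


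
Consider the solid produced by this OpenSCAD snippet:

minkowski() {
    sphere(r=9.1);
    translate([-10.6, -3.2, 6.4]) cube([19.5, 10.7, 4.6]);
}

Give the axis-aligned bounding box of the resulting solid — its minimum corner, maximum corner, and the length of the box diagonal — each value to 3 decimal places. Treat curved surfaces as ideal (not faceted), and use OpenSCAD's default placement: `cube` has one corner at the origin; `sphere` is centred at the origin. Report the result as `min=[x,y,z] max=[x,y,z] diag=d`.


min=[-19.700,-12.300,-2.700] max=[18.000,16.600,20.100] diag=52.691

A = translate([-10.6, -3.2, 6.4]) cube([19.5, 10.7, 4.6]) → bbox [-10.6,-3.2,6.4] .. [8.9,7.5,11]
B = sphere(r=9.1) → bbox [-9.1,-9.1,-9.1] .. [9.1,9.1,9.1]
lo = A.lo+B.lo = [-10.6-9.1, -3.2-9.1, 6.4-9.1] = [-19.700,-12.300,-2.700]
hi = A.hi+B.hi = [8.9+9.1, 7.5+9.1, 11+9.1] = [18.000,16.600,20.100]
diag = √(37.7²+28.9²+22.8²) = √2776.34 = 52.691


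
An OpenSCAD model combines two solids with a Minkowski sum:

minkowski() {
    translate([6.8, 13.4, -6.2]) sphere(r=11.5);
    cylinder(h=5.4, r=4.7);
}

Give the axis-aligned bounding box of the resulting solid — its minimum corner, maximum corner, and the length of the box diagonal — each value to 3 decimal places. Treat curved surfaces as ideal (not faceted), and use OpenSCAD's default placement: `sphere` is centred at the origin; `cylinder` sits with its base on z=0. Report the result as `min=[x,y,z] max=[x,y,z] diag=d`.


A = translate([6.8, 13.4, -6.2]) sphere(r=11.5) → bbox [-4.7,1.9,-17.7] .. [18.3,24.9,5.3]
B = cylinder(h=5.4, r=4.7) → bbox [-4.7,-4.7,0] .. [4.7,4.7,5.4]
lo = A.lo+B.lo = [-4.7-4.7, 1.9-4.7, -17.7+0] = [-9.400,-2.800,-17.700]
hi = A.hi+B.hi = [18.3+4.7, 24.9+4.7, 5.3+5.4] = [23.000,29.600,10.700]
diag = √(32.4²+32.4²+28.4²) = √2906.08 = 53.908

min=[-9.400,-2.800,-17.700] max=[23.000,29.600,10.700] diag=53.908


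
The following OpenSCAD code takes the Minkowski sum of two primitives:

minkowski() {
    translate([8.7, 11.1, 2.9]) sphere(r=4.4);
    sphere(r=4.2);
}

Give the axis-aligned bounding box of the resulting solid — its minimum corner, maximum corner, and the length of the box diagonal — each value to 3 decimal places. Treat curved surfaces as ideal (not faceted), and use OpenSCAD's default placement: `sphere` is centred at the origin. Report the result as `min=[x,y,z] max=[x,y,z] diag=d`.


min=[0.100,2.500,-5.700] max=[17.300,19.700,11.500] diag=29.791

A = translate([8.7, 11.1, 2.9]) sphere(r=4.4) → bbox [4.3,6.7,-1.5] .. [13.1,15.5,7.3]
B = sphere(r=4.2) → bbox [-4.2,-4.2,-4.2] .. [4.2,4.2,4.2]
lo = A.lo+B.lo = [4.3-4.2, 6.7-4.2, -1.5-4.2] = [0.100,2.500,-5.700]
hi = A.hi+B.hi = [13.1+4.2, 15.5+4.2, 7.3+4.2] = [17.300,19.700,11.500]
diag = √(17.2²+17.2²+17.2²) = √887.52 = 29.791


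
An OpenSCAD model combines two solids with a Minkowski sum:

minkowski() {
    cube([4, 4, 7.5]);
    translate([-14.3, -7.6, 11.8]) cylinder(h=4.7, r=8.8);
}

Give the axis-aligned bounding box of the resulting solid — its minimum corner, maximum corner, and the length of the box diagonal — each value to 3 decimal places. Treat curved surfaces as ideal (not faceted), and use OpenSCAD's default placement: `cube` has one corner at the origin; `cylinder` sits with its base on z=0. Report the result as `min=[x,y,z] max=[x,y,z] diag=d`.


min=[-23.100,-16.400,11.800] max=[-1.500,5.200,24.000] diag=32.893

A = translate([-14.3, -7.6, 11.8]) cylinder(h=4.7, r=8.8) → bbox [-23.1,-16.4,11.8] .. [-5.5,1.2,16.5]
B = cube([4, 4, 7.5]) → bbox [0,0,0] .. [4,4,7.5]
lo = A.lo+B.lo = [-23.1+0, -16.4+0, 11.8+0] = [-23.100,-16.400,11.800]
hi = A.hi+B.hi = [-5.5+4, 1.2+4, 16.5+7.5] = [-1.500,5.200,24.000]
diag = √(21.6²+21.6²+12.2²) = √1081.96 = 32.893


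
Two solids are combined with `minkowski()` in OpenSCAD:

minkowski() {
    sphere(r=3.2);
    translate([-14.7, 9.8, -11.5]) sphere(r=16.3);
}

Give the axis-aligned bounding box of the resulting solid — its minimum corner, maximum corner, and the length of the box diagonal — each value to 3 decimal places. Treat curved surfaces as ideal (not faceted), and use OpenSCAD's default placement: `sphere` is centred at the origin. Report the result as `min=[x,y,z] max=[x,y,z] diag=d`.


A = translate([-14.7, 9.8, -11.5]) sphere(r=16.3) → bbox [-31,-6.5,-27.8] .. [1.6,26.1,4.8]
B = sphere(r=3.2) → bbox [-3.2,-3.2,-3.2] .. [3.2,3.2,3.2]
lo = A.lo+B.lo = [-31-3.2, -6.5-3.2, -27.8-3.2] = [-34.200,-9.700,-31.000]
hi = A.hi+B.hi = [1.6+3.2, 26.1+3.2, 4.8+3.2] = [4.800,29.300,8.000]
diag = √(39²+39²+39²) = √4563 = 67.550

min=[-34.200,-9.700,-31.000] max=[4.800,29.300,8.000] diag=67.550


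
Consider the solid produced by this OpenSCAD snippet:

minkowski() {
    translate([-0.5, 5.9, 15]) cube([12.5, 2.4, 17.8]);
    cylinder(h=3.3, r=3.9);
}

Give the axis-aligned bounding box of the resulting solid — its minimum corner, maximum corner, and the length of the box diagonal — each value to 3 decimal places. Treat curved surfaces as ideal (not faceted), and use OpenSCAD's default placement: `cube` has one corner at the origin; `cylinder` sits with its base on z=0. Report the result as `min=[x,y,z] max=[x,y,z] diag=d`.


A = translate([-0.5, 5.9, 15]) cube([12.5, 2.4, 17.8]) → bbox [-0.5,5.9,15] .. [12,8.3,32.8]
B = cylinder(h=3.3, r=3.9) → bbox [-3.9,-3.9,0] .. [3.9,3.9,3.3]
lo = A.lo+B.lo = [-0.5-3.9, 5.9-3.9, 15+0] = [-4.400,2.000,15.000]
hi = A.hi+B.hi = [12+3.9, 8.3+3.9, 32.8+3.3] = [15.900,12.200,36.100]
diag = √(20.3²+10.2²+21.1²) = √961.34 = 31.005

min=[-4.400,2.000,15.000] max=[15.900,12.200,36.100] diag=31.005


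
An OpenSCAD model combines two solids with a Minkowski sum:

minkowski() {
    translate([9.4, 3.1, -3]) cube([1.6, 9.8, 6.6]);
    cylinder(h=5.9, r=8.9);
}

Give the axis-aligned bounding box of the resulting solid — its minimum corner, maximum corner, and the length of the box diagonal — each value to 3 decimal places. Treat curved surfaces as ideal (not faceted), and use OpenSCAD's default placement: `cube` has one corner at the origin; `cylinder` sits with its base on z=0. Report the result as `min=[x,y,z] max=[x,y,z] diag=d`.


A = translate([9.4, 3.1, -3]) cube([1.6, 9.8, 6.6]) → bbox [9.4,3.1,-3] .. [11,12.9,3.6]
B = cylinder(h=5.9, r=8.9) → bbox [-8.9,-8.9,0] .. [8.9,8.9,5.9]
lo = A.lo+B.lo = [9.4-8.9, 3.1-8.9, -3+0] = [0.500,-5.800,-3.000]
hi = A.hi+B.hi = [11+8.9, 12.9+8.9, 3.6+5.9] = [19.900,21.800,9.500]
diag = √(19.4²+27.6²+12.5²) = √1294.37 = 35.977

min=[0.500,-5.800,-3.000] max=[19.900,21.800,9.500] diag=35.977


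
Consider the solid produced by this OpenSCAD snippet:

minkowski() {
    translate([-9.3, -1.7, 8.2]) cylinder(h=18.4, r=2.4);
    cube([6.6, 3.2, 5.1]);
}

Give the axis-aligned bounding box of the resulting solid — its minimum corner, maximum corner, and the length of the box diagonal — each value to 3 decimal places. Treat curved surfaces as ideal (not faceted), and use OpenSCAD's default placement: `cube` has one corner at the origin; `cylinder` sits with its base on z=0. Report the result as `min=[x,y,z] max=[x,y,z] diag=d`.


min=[-11.700,-4.100,8.200] max=[-0.300,3.900,31.700] diag=27.317

A = translate([-9.3, -1.7, 8.2]) cylinder(h=18.4, r=2.4) → bbox [-11.7,-4.1,8.2] .. [-6.9,0.7,26.6]
B = cube([6.6, 3.2, 5.1]) → bbox [0,0,0] .. [6.6,3.2,5.1]
lo = A.lo+B.lo = [-11.7+0, -4.1+0, 8.2+0] = [-11.700,-4.100,8.200]
hi = A.hi+B.hi = [-6.9+6.6, 0.7+3.2, 26.6+5.1] = [-0.300,3.900,31.700]
diag = √(11.4²+8²+23.5²) = √746.21 = 27.317


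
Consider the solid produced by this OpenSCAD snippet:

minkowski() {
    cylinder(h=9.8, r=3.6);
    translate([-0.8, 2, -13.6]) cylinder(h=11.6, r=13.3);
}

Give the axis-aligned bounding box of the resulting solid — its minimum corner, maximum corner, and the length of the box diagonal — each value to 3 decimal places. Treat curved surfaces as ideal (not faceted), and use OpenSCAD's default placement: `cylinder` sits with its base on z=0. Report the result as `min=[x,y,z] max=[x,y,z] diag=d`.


A = translate([-0.8, 2, -13.6]) cylinder(h=11.6, r=13.3) → bbox [-14.1,-11.3,-13.6] .. [12.5,15.3,-2]
B = cylinder(h=9.8, r=3.6) → bbox [-3.6,-3.6,0] .. [3.6,3.6,9.8]
lo = A.lo+B.lo = [-14.1-3.6, -11.3-3.6, -13.6+0] = [-17.700,-14.900,-13.600]
hi = A.hi+B.hi = [12.5+3.6, 15.3+3.6, -2+9.8] = [16.100,18.900,7.800]
diag = √(33.8²+33.8²+21.4²) = √2742.84 = 52.372

min=[-17.700,-14.900,-13.600] max=[16.100,18.900,7.800] diag=52.372


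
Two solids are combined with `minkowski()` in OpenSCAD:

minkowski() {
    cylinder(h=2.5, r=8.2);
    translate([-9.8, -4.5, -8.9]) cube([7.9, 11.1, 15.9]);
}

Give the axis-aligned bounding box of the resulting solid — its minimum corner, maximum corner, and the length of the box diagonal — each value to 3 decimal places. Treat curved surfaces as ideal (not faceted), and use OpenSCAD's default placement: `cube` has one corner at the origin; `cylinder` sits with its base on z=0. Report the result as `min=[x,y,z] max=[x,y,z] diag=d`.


min=[-18.000,-12.700,-8.900] max=[6.300,14.800,9.500] diag=41.052

A = translate([-9.8, -4.5, -8.9]) cube([7.9, 11.1, 15.9]) → bbox [-9.8,-4.5,-8.9] .. [-1.9,6.6,7]
B = cylinder(h=2.5, r=8.2) → bbox [-8.2,-8.2,0] .. [8.2,8.2,2.5]
lo = A.lo+B.lo = [-9.8-8.2, -4.5-8.2, -8.9+0] = [-18.000,-12.700,-8.900]
hi = A.hi+B.hi = [-1.9+8.2, 6.6+8.2, 7+2.5] = [6.300,14.800,9.500]
diag = √(24.3²+27.5²+18.4²) = √1685.3 = 41.052


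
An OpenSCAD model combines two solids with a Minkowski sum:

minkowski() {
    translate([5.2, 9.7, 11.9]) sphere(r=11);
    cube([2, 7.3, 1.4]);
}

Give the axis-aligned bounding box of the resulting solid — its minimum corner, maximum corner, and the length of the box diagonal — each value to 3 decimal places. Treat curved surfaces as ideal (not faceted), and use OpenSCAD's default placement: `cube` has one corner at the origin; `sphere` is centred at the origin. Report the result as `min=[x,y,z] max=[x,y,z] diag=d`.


min=[-5.800,-1.300,0.900] max=[18.200,28.000,24.300] diag=44.520

A = translate([5.2, 9.7, 11.9]) sphere(r=11) → bbox [-5.8,-1.3,0.9] .. [16.2,20.7,22.9]
B = cube([2, 7.3, 1.4]) → bbox [0,0,0] .. [2,7.3,1.4]
lo = A.lo+B.lo = [-5.8+0, -1.3+0, 0.9+0] = [-5.800,-1.300,0.900]
hi = A.hi+B.hi = [16.2+2, 20.7+7.3, 22.9+1.4] = [18.200,28.000,24.300]
diag = √(24²+29.3²+23.4²) = √1982.05 = 44.520


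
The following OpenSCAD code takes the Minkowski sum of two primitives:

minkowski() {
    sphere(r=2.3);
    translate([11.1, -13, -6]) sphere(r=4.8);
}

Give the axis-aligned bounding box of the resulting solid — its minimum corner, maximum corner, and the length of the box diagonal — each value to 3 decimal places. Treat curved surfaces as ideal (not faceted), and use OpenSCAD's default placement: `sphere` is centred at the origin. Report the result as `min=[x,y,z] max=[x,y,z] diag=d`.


A = translate([11.1, -13, -6]) sphere(r=4.8) → bbox [6.3,-17.8,-10.8] .. [15.9,-8.2,-1.2]
B = sphere(r=2.3) → bbox [-2.3,-2.3,-2.3] .. [2.3,2.3,2.3]
lo = A.lo+B.lo = [6.3-2.3, -17.8-2.3, -10.8-2.3] = [4.000,-20.100,-13.100]
hi = A.hi+B.hi = [15.9+2.3, -8.2+2.3, -1.2+2.3] = [18.200,-5.900,1.100]
diag = √(14.2²+14.2²+14.2²) = √604.92 = 24.595

min=[4.000,-20.100,-13.100] max=[18.200,-5.900,1.100] diag=24.595


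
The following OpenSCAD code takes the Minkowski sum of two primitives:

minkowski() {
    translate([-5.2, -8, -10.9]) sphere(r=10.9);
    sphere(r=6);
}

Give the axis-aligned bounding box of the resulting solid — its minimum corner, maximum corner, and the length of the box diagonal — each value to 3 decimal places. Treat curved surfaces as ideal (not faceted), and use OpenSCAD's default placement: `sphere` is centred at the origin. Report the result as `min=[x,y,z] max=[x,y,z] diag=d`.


A = translate([-5.2, -8, -10.9]) sphere(r=10.9) → bbox [-16.1,-18.9,-21.8] .. [5.7,2.9,0]
B = sphere(r=6) → bbox [-6,-6,-6] .. [6,6,6]
lo = A.lo+B.lo = [-16.1-6, -18.9-6, -21.8-6] = [-22.100,-24.900,-27.800]
hi = A.hi+B.hi = [5.7+6, 2.9+6, 0+6] = [11.700,8.900,6.000]
diag = √(33.8²+33.8²+33.8²) = √3427.32 = 58.543

min=[-22.100,-24.900,-27.800] max=[11.700,8.900,6.000] diag=58.543


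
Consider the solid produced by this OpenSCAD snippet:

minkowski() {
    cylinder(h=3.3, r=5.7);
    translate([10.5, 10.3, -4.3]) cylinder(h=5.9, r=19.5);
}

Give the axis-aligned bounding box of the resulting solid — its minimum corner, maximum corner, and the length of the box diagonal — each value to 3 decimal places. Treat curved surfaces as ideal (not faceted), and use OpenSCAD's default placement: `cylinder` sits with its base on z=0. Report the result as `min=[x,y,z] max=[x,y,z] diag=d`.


A = translate([10.5, 10.3, -4.3]) cylinder(h=5.9, r=19.5) → bbox [-9,-9.2,-4.3] .. [30,29.8,1.6]
B = cylinder(h=3.3, r=5.7) → bbox [-5.7,-5.7,0] .. [5.7,5.7,3.3]
lo = A.lo+B.lo = [-9-5.7, -9.2-5.7, -4.3+0] = [-14.700,-14.900,-4.300]
hi = A.hi+B.hi = [30+5.7, 29.8+5.7, 1.6+3.3] = [35.700,35.500,4.900]
diag = √(50.4²+50.4²+9.2²) = √5164.96 = 71.868

min=[-14.700,-14.900,-4.300] max=[35.700,35.500,4.900] diag=71.868


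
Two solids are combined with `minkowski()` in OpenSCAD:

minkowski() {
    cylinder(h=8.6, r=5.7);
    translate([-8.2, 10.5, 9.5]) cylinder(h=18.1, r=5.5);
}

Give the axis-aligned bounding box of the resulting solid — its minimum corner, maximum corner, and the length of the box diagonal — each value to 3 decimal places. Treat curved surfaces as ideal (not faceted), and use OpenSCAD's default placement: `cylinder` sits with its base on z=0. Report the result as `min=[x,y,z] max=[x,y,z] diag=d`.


A = translate([-8.2, 10.5, 9.5]) cylinder(h=18.1, r=5.5) → bbox [-13.7,5,9.5] .. [-2.7,16,27.6]
B = cylinder(h=8.6, r=5.7) → bbox [-5.7,-5.7,0] .. [5.7,5.7,8.6]
lo = A.lo+B.lo = [-13.7-5.7, 5-5.7, 9.5+0] = [-19.400,-0.700,9.500]
hi = A.hi+B.hi = [-2.7+5.7, 16+5.7, 27.6+8.6] = [3.000,21.700,36.200]
diag = √(22.4²+22.4²+26.7²) = √1716.41 = 41.430

min=[-19.400,-0.700,9.500] max=[3.000,21.700,36.200] diag=41.430


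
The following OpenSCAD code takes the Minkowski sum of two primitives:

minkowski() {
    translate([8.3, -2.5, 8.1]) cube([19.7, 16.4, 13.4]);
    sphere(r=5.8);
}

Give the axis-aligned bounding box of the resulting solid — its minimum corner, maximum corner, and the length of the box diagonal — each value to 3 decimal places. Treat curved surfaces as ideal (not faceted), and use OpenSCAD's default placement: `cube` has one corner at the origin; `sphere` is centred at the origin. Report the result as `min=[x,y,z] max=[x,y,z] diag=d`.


A = translate([8.3, -2.5, 8.1]) cube([19.7, 16.4, 13.4]) → bbox [8.3,-2.5,8.1] .. [28,13.9,21.5]
B = sphere(r=5.8) → bbox [-5.8,-5.8,-5.8] .. [5.8,5.8,5.8]
lo = A.lo+B.lo = [8.3-5.8, -2.5-5.8, 8.1-5.8] = [2.500,-8.300,2.300]
hi = A.hi+B.hi = [28+5.8, 13.9+5.8, 21.5+5.8] = [33.800,19.700,27.300]
diag = √(31.3²+28²+25²) = √2388.69 = 48.874

min=[2.500,-8.300,2.300] max=[33.800,19.700,27.300] diag=48.874


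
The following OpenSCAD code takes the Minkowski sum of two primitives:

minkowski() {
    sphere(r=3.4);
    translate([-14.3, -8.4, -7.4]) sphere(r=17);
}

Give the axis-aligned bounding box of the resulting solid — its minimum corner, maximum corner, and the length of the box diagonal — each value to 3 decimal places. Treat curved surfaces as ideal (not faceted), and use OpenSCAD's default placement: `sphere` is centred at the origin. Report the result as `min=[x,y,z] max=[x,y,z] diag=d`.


A = translate([-14.3, -8.4, -7.4]) sphere(r=17) → bbox [-31.3,-25.4,-24.4] .. [2.7,8.6,9.6]
B = sphere(r=3.4) → bbox [-3.4,-3.4,-3.4] .. [3.4,3.4,3.4]
lo = A.lo+B.lo = [-31.3-3.4, -25.4-3.4, -24.4-3.4] = [-34.700,-28.800,-27.800]
hi = A.hi+B.hi = [2.7+3.4, 8.6+3.4, 9.6+3.4] = [6.100,12.000,13.000]
diag = √(40.8²+40.8²+40.8²) = √4993.92 = 70.668

min=[-34.700,-28.800,-27.800] max=[6.100,12.000,13.000] diag=70.668


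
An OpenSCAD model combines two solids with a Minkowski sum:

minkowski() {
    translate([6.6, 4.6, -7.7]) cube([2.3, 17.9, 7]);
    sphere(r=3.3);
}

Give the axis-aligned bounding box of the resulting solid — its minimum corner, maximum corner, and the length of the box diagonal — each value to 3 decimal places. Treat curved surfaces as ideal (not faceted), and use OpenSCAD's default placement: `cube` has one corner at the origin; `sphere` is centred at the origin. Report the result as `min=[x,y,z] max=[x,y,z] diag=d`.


min=[3.300,1.300,-11.000] max=[12.200,25.800,2.600] diag=29.401

A = translate([6.6, 4.6, -7.7]) cube([2.3, 17.9, 7]) → bbox [6.6,4.6,-7.7] .. [8.9,22.5,-0.7]
B = sphere(r=3.3) → bbox [-3.3,-3.3,-3.3] .. [3.3,3.3,3.3]
lo = A.lo+B.lo = [6.6-3.3, 4.6-3.3, -7.7-3.3] = [3.300,1.300,-11.000]
hi = A.hi+B.hi = [8.9+3.3, 22.5+3.3, -0.7+3.3] = [12.200,25.800,2.600]
diag = √(8.9²+24.5²+13.6²) = √864.42 = 29.401


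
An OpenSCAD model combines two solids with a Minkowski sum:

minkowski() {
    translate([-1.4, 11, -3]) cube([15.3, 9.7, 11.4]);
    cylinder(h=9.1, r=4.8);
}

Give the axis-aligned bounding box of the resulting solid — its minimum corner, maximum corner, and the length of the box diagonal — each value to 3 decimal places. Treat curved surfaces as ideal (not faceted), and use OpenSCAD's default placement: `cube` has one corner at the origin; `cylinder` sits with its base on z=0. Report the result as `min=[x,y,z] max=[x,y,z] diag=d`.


min=[-6.200,6.200,-3.000] max=[18.700,25.500,17.500] diag=37.587

A = translate([-1.4, 11, -3]) cube([15.3, 9.7, 11.4]) → bbox [-1.4,11,-3] .. [13.9,20.7,8.4]
B = cylinder(h=9.1, r=4.8) → bbox [-4.8,-4.8,0] .. [4.8,4.8,9.1]
lo = A.lo+B.lo = [-1.4-4.8, 11-4.8, -3+0] = [-6.200,6.200,-3.000]
hi = A.hi+B.hi = [13.9+4.8, 20.7+4.8, 8.4+9.1] = [18.700,25.500,17.500]
diag = √(24.9²+19.3²+20.5²) = √1412.75 = 37.587


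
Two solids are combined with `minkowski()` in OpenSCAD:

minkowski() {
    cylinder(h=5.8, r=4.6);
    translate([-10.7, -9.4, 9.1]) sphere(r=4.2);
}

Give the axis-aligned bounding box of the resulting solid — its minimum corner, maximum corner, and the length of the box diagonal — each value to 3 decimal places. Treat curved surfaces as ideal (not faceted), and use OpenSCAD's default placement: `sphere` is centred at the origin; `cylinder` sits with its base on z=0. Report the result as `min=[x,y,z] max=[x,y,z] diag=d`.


A = translate([-10.7, -9.4, 9.1]) sphere(r=4.2) → bbox [-14.9,-13.6,4.9] .. [-6.5,-5.2,13.3]
B = cylinder(h=5.8, r=4.6) → bbox [-4.6,-4.6,0] .. [4.6,4.6,5.8]
lo = A.lo+B.lo = [-14.9-4.6, -13.6-4.6, 4.9+0] = [-19.500,-18.200,4.900]
hi = A.hi+B.hi = [-6.5+4.6, -5.2+4.6, 13.3+5.8] = [-1.900,-0.600,19.100]
diag = √(17.6²+17.6²+14.2²) = √821.16 = 28.656

min=[-19.500,-18.200,4.900] max=[-1.900,-0.600,19.100] diag=28.656


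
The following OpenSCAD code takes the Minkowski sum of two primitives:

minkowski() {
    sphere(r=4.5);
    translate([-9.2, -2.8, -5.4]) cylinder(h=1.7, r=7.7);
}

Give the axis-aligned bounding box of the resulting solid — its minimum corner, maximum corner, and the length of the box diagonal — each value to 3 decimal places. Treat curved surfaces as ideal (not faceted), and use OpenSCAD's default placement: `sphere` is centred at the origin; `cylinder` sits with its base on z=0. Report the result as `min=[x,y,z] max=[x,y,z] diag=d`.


A = translate([-9.2, -2.8, -5.4]) cylinder(h=1.7, r=7.7) → bbox [-16.9,-10.5,-5.4] .. [-1.5,4.9,-3.7]
B = sphere(r=4.5) → bbox [-4.5,-4.5,-4.5] .. [4.5,4.5,4.5]
lo = A.lo+B.lo = [-16.9-4.5, -10.5-4.5, -5.4-4.5] = [-21.400,-15.000,-9.900]
hi = A.hi+B.hi = [-1.5+4.5, 4.9+4.5, -3.7+4.5] = [3.000,9.400,0.800]
diag = √(24.4²+24.4²+10.7²) = √1305.21 = 36.128

min=[-21.400,-15.000,-9.900] max=[3.000,9.400,0.800] diag=36.128


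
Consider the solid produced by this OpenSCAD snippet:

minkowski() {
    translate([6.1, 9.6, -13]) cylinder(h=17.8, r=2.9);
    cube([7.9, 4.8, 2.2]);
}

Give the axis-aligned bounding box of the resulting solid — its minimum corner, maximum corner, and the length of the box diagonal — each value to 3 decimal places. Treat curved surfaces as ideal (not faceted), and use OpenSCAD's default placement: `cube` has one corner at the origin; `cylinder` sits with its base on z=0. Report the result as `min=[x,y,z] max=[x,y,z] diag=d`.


min=[3.200,6.700,-13.000] max=[16.900,17.300,7.000] diag=26.458

A = translate([6.1, 9.6, -13]) cylinder(h=17.8, r=2.9) → bbox [3.2,6.7,-13] .. [9,12.5,4.8]
B = cube([7.9, 4.8, 2.2]) → bbox [0,0,0] .. [7.9,4.8,2.2]
lo = A.lo+B.lo = [3.2+0, 6.7+0, -13+0] = [3.200,6.700,-13.000]
hi = A.hi+B.hi = [9+7.9, 12.5+4.8, 4.8+2.2] = [16.900,17.300,7.000]
diag = √(13.7²+10.6²+20²) = √700.05 = 26.458


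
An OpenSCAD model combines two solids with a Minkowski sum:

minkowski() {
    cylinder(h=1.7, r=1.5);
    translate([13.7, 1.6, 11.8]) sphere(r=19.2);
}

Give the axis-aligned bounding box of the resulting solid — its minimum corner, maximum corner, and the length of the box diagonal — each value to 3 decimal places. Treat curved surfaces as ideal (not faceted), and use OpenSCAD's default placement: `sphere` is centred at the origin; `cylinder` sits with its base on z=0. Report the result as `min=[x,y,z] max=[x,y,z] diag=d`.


A = translate([13.7, 1.6, 11.8]) sphere(r=19.2) → bbox [-5.5,-17.6,-7.4] .. [32.9,20.8,31]
B = cylinder(h=1.7, r=1.5) → bbox [-1.5,-1.5,0] .. [1.5,1.5,1.7]
lo = A.lo+B.lo = [-5.5-1.5, -17.6-1.5, -7.4+0] = [-7.000,-19.100,-7.400]
hi = A.hi+B.hi = [32.9+1.5, 20.8+1.5, 31+1.7] = [34.400,22.300,32.700]
diag = √(41.4²+41.4²+40.1²) = √5035.93 = 70.964

min=[-7.000,-19.100,-7.400] max=[34.400,22.300,32.700] diag=70.964


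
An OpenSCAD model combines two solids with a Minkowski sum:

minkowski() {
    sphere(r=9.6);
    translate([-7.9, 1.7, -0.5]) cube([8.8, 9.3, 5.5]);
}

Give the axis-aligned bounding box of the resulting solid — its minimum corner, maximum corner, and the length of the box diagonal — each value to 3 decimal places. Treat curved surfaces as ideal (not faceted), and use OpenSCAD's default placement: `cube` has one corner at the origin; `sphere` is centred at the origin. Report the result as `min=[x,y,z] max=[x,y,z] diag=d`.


min=[-17.500,-7.900,-10.100] max=[10.500,20.600,14.600] diag=46.972

A = translate([-7.9, 1.7, -0.5]) cube([8.8, 9.3, 5.5]) → bbox [-7.9,1.7,-0.5] .. [0.9,11,5]
B = sphere(r=9.6) → bbox [-9.6,-9.6,-9.6] .. [9.6,9.6,9.6]
lo = A.lo+B.lo = [-7.9-9.6, 1.7-9.6, -0.5-9.6] = [-17.500,-7.900,-10.100]
hi = A.hi+B.hi = [0.9+9.6, 11+9.6, 5+9.6] = [10.500,20.600,14.600]
diag = √(28²+28.5²+24.7²) = √2206.34 = 46.972


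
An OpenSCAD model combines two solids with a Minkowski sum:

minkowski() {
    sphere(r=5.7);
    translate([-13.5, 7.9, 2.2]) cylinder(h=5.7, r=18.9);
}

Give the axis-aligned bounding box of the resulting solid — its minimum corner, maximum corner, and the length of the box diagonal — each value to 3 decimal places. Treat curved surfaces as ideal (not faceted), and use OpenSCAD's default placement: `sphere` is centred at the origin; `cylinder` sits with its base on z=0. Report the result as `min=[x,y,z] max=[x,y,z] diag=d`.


A = translate([-13.5, 7.9, 2.2]) cylinder(h=5.7, r=18.9) → bbox [-32.4,-11,2.2] .. [5.4,26.8,7.9]
B = sphere(r=5.7) → bbox [-5.7,-5.7,-5.7] .. [5.7,5.7,5.7]
lo = A.lo+B.lo = [-32.4-5.7, -11-5.7, 2.2-5.7] = [-38.100,-16.700,-3.500]
hi = A.hi+B.hi = [5.4+5.7, 26.8+5.7, 7.9+5.7] = [11.100,32.500,13.600]
diag = √(49.2²+49.2²+17.1²) = √5133.69 = 71.650

min=[-38.100,-16.700,-3.500] max=[11.100,32.500,13.600] diag=71.650


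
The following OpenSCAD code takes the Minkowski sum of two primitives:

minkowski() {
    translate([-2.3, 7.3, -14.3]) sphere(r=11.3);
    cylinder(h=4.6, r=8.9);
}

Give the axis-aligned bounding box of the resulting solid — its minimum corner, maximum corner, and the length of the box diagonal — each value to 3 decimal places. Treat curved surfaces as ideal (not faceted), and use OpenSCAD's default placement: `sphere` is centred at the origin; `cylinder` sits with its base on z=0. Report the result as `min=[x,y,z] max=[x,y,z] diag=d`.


A = translate([-2.3, 7.3, -14.3]) sphere(r=11.3) → bbox [-13.6,-4,-25.6] .. [9,18.6,-3]
B = cylinder(h=4.6, r=8.9) → bbox [-8.9,-8.9,0] .. [8.9,8.9,4.6]
lo = A.lo+B.lo = [-13.6-8.9, -4-8.9, -25.6+0] = [-22.500,-12.900,-25.600]
hi = A.hi+B.hi = [9+8.9, 18.6+8.9, -3+4.6] = [17.900,27.500,1.600]
diag = √(40.4²+40.4²+27.2²) = √4004.16 = 63.278

min=[-22.500,-12.900,-25.600] max=[17.900,27.500,1.600] diag=63.278


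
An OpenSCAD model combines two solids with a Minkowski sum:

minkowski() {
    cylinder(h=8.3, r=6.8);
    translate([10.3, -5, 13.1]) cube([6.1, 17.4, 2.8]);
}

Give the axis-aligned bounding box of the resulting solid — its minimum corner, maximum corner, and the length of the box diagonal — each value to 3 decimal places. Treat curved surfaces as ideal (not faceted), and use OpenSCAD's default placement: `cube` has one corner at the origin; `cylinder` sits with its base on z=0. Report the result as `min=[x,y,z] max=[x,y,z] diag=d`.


min=[3.500,-11.800,13.100] max=[23.200,19.200,24.200] diag=38.371

A = translate([10.3, -5, 13.1]) cube([6.1, 17.4, 2.8]) → bbox [10.3,-5,13.1] .. [16.4,12.4,15.9]
B = cylinder(h=8.3, r=6.8) → bbox [-6.8,-6.8,0] .. [6.8,6.8,8.3]
lo = A.lo+B.lo = [10.3-6.8, -5-6.8, 13.1+0] = [3.500,-11.800,13.100]
hi = A.hi+B.hi = [16.4+6.8, 12.4+6.8, 15.9+8.3] = [23.200,19.200,24.200]
diag = √(19.7²+31²+11.1²) = √1472.3 = 38.371


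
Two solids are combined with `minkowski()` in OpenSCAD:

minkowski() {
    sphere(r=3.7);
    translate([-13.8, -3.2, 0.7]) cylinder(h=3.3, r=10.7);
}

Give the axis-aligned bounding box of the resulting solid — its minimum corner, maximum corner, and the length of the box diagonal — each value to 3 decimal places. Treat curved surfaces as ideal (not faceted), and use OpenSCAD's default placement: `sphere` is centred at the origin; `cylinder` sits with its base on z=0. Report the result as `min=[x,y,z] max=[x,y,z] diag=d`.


A = translate([-13.8, -3.2, 0.7]) cylinder(h=3.3, r=10.7) → bbox [-24.5,-13.9,0.7] .. [-3.1,7.5,4]
B = sphere(r=3.7) → bbox [-3.7,-3.7,-3.7] .. [3.7,3.7,3.7]
lo = A.lo+B.lo = [-24.5-3.7, -13.9-3.7, 0.7-3.7] = [-28.200,-17.600,-3.000]
hi = A.hi+B.hi = [-3.1+3.7, 7.5+3.7, 4+3.7] = [0.600,11.200,7.700]
diag = √(28.8²+28.8²+10.7²) = √1773.37 = 42.111

min=[-28.200,-17.600,-3.000] max=[0.600,11.200,7.700] diag=42.111


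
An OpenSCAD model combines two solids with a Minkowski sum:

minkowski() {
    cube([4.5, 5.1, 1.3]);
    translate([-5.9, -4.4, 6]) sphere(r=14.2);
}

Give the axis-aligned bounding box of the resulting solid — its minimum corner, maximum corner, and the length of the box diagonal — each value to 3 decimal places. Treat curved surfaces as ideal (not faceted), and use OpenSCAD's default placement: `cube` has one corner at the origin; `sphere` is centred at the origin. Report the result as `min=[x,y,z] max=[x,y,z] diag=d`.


min=[-20.100,-18.600,-8.200] max=[12.800,14.900,21.500] diag=55.559

A = translate([-5.9, -4.4, 6]) sphere(r=14.2) → bbox [-20.1,-18.6,-8.2] .. [8.3,9.8,20.2]
B = cube([4.5, 5.1, 1.3]) → bbox [0,0,0] .. [4.5,5.1,1.3]
lo = A.lo+B.lo = [-20.1+0, -18.6+0, -8.2+0] = [-20.100,-18.600,-8.200]
hi = A.hi+B.hi = [8.3+4.5, 9.8+5.1, 20.2+1.3] = [12.800,14.900,21.500]
diag = √(32.9²+33.5²+29.7²) = √3086.75 = 55.559


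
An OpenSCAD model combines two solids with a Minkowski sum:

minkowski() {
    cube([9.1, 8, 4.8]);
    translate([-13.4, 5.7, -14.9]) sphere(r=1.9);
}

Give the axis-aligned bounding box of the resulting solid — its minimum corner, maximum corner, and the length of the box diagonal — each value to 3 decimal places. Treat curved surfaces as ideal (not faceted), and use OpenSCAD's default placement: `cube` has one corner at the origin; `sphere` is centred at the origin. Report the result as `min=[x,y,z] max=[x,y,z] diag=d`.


A = translate([-13.4, 5.7, -14.9]) sphere(r=1.9) → bbox [-15.3,3.8,-16.8] .. [-11.5,7.6,-13]
B = cube([9.1, 8, 4.8]) → bbox [0,0,0] .. [9.1,8,4.8]
lo = A.lo+B.lo = [-15.3+0, 3.8+0, -16.8+0] = [-15.300,3.800,-16.800]
hi = A.hi+B.hi = [-11.5+9.1, 7.6+8, -13+4.8] = [-2.400,15.600,-8.200]
diag = √(12.9²+11.8²+8.6²) = √379.61 = 19.484

min=[-15.300,3.800,-16.800] max=[-2.400,15.600,-8.200] diag=19.484


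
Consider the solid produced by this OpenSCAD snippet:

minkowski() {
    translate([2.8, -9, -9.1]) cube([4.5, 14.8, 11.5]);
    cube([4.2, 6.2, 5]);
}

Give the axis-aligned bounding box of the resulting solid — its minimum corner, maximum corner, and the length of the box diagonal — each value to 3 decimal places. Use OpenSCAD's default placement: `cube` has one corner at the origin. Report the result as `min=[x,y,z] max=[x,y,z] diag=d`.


A = translate([2.8, -9, -9.1]) cube([4.5, 14.8, 11.5]) → bbox [2.8,-9,-9.1] .. [7.3,5.8,2.4]
B = cube([4.2, 6.2, 5]) → bbox [0,0,0] .. [4.2,6.2,5]
lo = A.lo+B.lo = [2.8+0, -9+0, -9.1+0] = [2.800,-9.000,-9.100]
hi = A.hi+B.hi = [7.3+4.2, 5.8+6.2, 2.4+5] = [11.500,12.000,7.400]
diag = √(8.7²+21²+16.5²) = √788.94 = 28.088

min=[2.800,-9.000,-9.100] max=[11.500,12.000,7.400] diag=28.088


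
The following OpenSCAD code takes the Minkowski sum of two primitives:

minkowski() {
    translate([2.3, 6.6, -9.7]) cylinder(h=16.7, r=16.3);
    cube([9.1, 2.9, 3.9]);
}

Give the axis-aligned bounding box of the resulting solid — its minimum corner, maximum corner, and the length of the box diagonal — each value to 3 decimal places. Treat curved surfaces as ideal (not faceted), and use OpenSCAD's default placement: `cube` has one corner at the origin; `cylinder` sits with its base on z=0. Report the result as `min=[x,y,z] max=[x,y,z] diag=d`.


A = translate([2.3, 6.6, -9.7]) cylinder(h=16.7, r=16.3) → bbox [-14,-9.7,-9.7] .. [18.6,22.9,7]
B = cube([9.1, 2.9, 3.9]) → bbox [0,0,0] .. [9.1,2.9,3.9]
lo = A.lo+B.lo = [-14+0, -9.7+0, -9.7+0] = [-14.000,-9.700,-9.700]
hi = A.hi+B.hi = [18.6+9.1, 22.9+2.9, 7+3.9] = [27.700,25.800,10.900]
diag = √(41.7²+35.5²+20.6²) = √3423.5 = 58.511

min=[-14.000,-9.700,-9.700] max=[27.700,25.800,10.900] diag=58.511


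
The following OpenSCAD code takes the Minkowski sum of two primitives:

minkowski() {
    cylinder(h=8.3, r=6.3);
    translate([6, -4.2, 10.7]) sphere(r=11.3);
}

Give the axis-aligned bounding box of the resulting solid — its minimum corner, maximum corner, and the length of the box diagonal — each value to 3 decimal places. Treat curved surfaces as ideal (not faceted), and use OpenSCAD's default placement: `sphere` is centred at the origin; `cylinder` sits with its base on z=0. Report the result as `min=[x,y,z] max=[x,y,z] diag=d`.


A = translate([6, -4.2, 10.7]) sphere(r=11.3) → bbox [-5.3,-15.5,-0.6] .. [17.3,7.1,22]
B = cylinder(h=8.3, r=6.3) → bbox [-6.3,-6.3,0] .. [6.3,6.3,8.3]
lo = A.lo+B.lo = [-5.3-6.3, -15.5-6.3, -0.6+0] = [-11.600,-21.800,-0.600]
hi = A.hi+B.hi = [17.3+6.3, 7.1+6.3, 22+8.3] = [23.600,13.400,30.300]
diag = √(35.2²+35.2²+30.9²) = √3432.89 = 58.591

min=[-11.600,-21.800,-0.600] max=[23.600,13.400,30.300] diag=58.591
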